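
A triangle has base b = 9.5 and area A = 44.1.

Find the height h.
A = ½·b·h  ⇒  h = 2A/b = 2·44.1/9.5 = 88.2/9.5 ≈ 9.28421

h = 9.284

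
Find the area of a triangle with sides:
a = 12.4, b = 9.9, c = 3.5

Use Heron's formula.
s = (12.4 + 9.9 + 3.5)/2 = 25.8/2 = 12.9
s − a = 0.5, s − b = 3, s − c = 9.4
s(s−a)(s−b)(s−c) = 12.9·0.5·3·9.4 ≈ 181.89
Area = √181.89 ≈ 13.4867

Area = 13.49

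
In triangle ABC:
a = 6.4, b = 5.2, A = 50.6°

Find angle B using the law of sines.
a/sin(A) = b/sin(B)  ⇒  sin(B) = b·sin(A)/a = 5.2·sin(50.6°)/6.4
sin(50.6°) ≈ 0.772734
sin(B) ≈ 5.2·0.772734/6.4 ≈ 4.01821/6.4 ≈ 0.627846
B = arcsin(0.627846) ≈ 38.8914°
(Since b ≤ a we need B ≤ A, so the obtuse alternative 180° − 38.8914° ≈ 141.109° is rejected.)

B = 38.89°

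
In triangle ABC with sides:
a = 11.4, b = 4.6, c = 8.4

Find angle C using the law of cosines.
c² = a² + b² − 2ab·cos(C)  ⇒  cos(C) = (a² + b² − c²)/(2ab)
cos(C) = (11.4² + 4.6² − 8.4²)/(2·11.4·4.6) = (129.96 + 21.16 − 70.56)/104.88 = 80.56/104.88 ≈ 0.768116
C = arccos(0.768116) ≈ 39.815°

C = 39.81°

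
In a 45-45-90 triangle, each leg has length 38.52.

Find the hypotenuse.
In a 45-45-90 triangle the sides are in ratio 1 : 1 : √2, so hypotenuse = leg·√2.
Hypotenuse = 38.52·√2 ≈ 38.52·1.41421 ≈ 54.4755

Hypotenuse = 38.52√2 = 54.48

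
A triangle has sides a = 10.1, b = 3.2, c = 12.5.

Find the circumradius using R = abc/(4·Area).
First find the area with Heron's formula.
s = (10.1 + 3.2 + 12.5)/2 = 12.9
Area = √(s(s−a)(s−b)(s−c)) = √(12.9·2.8·9.7·0.4) ≈ √140.146 ≈ 11.8383
abc = 10.1·3.2·12.5 = 404
R = abc/(4·Area) ≈ 404/(4·11.8383) = 404/47.3532 ≈ 8.53162

R = 8.532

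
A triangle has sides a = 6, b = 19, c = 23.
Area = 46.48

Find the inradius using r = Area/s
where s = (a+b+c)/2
s = (6 + 19 + 23)/2 = 48/2 = 24
r = Area/s = 46.48/24 ≈ 1.93667

r = 1.937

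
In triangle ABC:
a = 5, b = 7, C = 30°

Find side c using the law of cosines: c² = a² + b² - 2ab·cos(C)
c² = 5² + 7² − 2·5·7·cos(30°)
cos(30°) ≈ 0.866025
c² ≈ 25 + 49 − 70·(0.866025) ≈ 74 − 60.6218 ≈ 13.3782
c ≈ √13.3782 ≈ 3.65763

c = 3.658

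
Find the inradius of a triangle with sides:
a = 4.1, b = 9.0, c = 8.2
r = Area/s where s is the semi-perimeter.
s = (4.1 + 9.0 + 8.2)/2 = 21.3/2 = 10.65
Area = √(s(s−a)(s−b)(s−c)) = √(10.65·6.55·1.65·2.45) ≈ √281.995 ≈ 16.7927
r ≈ 16.7927/10.65 ≈ 1.57678

r = 1.577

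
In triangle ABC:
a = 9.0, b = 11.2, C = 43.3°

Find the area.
Two sides and the included angle (SAS): A = ½·a·b·sin(C) = ½·9.0·11.2·sin(43.3°)
sin(43.3°) ≈ 0.685818
A ≈ ½·100.8·0.685818 = 50.4·0.685818 ≈ 34.5652

Area = 34.57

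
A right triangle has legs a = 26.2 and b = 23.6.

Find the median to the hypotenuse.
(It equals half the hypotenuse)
Hypotenuse c = √(a² + b²) = √(686.44 + 556.96) = √1243.4 ≈ 35.2619
Median to hypotenuse = c/2 ≈ 35.2619/2 ≈ 17.6309

Median = 17.63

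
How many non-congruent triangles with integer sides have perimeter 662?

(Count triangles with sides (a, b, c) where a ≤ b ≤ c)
Let a ≤ b ≤ c with a + b + c = 662. The only binding inequality is a + b > c, i.e. 662 − c > c, so c < 662/2; and c ≥ 662/3 since c is the largest side.
So 221 ≤ c ≤ 330. For each c, b runs from ⌈(662 − c)/2⌉ up to c (then a = 662 − b − c satisfies 1 ≤ a ≤ b automatically), giving c − ⌈(662 − c)/2⌉ + 1 choices.
Summing over c: 1 + 3 + 4 + 6 + … + 163 + 165  (110 terms, c = 221, …, 330) = 9130
Check (closed form: nearest integer to p²/48 for even p, (p+3)²/48 for odd p): 662²/48 = 438244/48 ≈ 9130.08 → 9130

9130 triangles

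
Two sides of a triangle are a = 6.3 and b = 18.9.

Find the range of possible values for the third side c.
Triangle inequality: |a − b| < c < a + b
|a − b| = |6.3 − 18.9| = 12.6
a + b = 6.3 + 18.9 = 25.2

12.6 < c < 25.2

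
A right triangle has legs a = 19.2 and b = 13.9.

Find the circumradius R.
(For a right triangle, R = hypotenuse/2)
Hypotenuse c = √(a² + b²) = √(368.64 + 193.21) = √561.85 ≈ 23.7034
R = c/2 ≈ 23.7034/2 ≈ 11.8517

R = 11.85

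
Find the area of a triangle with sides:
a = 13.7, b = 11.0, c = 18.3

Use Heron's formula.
s = (13.7 + 11.0 + 18.3)/2 = 43/2 = 21.5
s − a = 7.8, s − b = 10.5, s − c = 3.2
s(s−a)(s−b)(s−c) = 21.5·7.8·10.5·3.2 ≈ 5634.72
Area = √5634.72 ≈ 75.0648

Area = 75.06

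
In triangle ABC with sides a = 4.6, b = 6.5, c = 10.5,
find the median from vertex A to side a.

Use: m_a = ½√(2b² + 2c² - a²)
m_a = ½√(2·6.5² + 2·10.5² − 4.6²) = ½√(2·42.25 + 2·110.25 − 21.16) = ½√(84.5 + 220.5 − 21.16) = ½√283.84
√283.84 ≈ 16.8476, so m_a ≈ 8.42378

m_a = 8.424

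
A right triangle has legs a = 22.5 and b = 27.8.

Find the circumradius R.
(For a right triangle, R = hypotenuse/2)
Hypotenuse c = √(a² + b²) = √(506.25 + 772.84) = √1279.09 ≈ 35.7644
R = c/2 ≈ 35.7644/2 ≈ 17.8822

R = 17.88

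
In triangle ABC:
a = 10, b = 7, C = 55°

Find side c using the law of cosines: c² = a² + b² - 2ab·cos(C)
c² = 10² + 7² − 2·10·7·cos(55°)
cos(55°) ≈ 0.573576
c² ≈ 100 + 49 − 140·(0.573576) ≈ 149 − 80.3007 ≈ 68.6993
c ≈ √68.6993 ≈ 8.2885

c = 8.289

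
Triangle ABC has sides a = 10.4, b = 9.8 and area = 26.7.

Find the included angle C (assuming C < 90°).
Area = ½·a·b·sin(C)  ⇒  sin(C) = 2·Area/(a·b) = 2·26.7/(10.4·9.8) = 53.4/101.92 ≈ 0.52394
C = arcsin(0.52394) ≈ 31.5969° (taking the acute solution since C < 90°)

C = 31.6°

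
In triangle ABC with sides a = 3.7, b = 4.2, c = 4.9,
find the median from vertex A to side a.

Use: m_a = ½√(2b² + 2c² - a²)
m_a = ½√(2·4.2² + 2·4.9² − 3.7²) = ½√(2·17.64 + 2·24.01 − 13.69) = ½√(35.28 + 48.02 − 13.69) = ½√69.61
√69.61 ≈ 8.34326, so m_a ≈ 4.17163

m_a = 4.172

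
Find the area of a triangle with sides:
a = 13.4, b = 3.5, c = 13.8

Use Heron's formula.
s = (13.4 + 3.5 + 13.8)/2 = 30.7/2 = 15.35
s − a = 1.95, s − b = 11.85, s − c = 1.55
s(s−a)(s−b)(s−c) = 15.35·1.95·11.85·1.55 ≈ 549.785
Area = √549.785 ≈ 23.4475

Area = 23.45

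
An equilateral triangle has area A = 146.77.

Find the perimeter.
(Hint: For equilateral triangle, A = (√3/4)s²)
A = (√3/4)s²  ⇒  s² = 4A/√3 = 4·146.77/√3 = 587.08/1.73205 ≈ 338.951
s ≈ √338.951 ≈ 18.4106
Perimeter = 3s ≈ 3·18.4106 ≈ 55.2318

Perimeter = 55.23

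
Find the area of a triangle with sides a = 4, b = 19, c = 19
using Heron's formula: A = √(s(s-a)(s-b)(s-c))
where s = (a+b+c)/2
s = (4 + 19 + 19)/2 = 42/2 = 21
s − a = 17, s − b = 2, s − c = 2
s(s−a)(s−b)(s−c) = 21·17·2·2 = 1428
Area = √1428 ≈ 37.7889

s = 21.0, Area = 37.79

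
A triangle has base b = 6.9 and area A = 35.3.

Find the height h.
A = ½·b·h  ⇒  h = 2A/b = 2·35.3/6.9 = 70.6/6.9 ≈ 10.2319

h = 10.23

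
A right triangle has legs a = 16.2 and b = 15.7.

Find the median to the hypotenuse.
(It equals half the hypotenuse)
Hypotenuse c = √(a² + b²) = √(262.44 + 246.49) = √508.93 ≈ 22.5595
Median to hypotenuse = c/2 ≈ 22.5595/2 ≈ 11.2797

Median = 11.28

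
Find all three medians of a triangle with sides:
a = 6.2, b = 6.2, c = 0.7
Median formula: m_a = ½√(2b² + 2c² − a²) (and cyclically). a² = 38.44, b² = 38.44, c² = 0.49.
m_a = ½√(2·38.44 + 2·0.49 − 38.44) = ½√39.42 ≈ ½·6.27853 ≈ 3.13927
m_b = ½√(2·38.44 + 2·0.49 − 38.44) = ½√39.42 ≈ ½·6.27853 ≈ 3.13927
m_c = ½√(2·38.44 + 2·38.44 − 0.49) = ½√153.27 ≈ ½·12.3802 ≈ 6.19011

m_a = 3.139, m_b = 3.139, m_c = 6.19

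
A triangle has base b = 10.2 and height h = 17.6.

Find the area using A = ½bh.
A = ½·b·h = ½·10.2·17.6 = ½·179.52 = 89.76

Area = 89.76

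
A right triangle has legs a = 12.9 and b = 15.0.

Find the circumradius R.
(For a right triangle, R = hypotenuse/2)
Hypotenuse c = √(a² + b²) = √(166.41 + 225) = √391.41 ≈ 19.7841
R = c/2 ≈ 19.7841/2 ≈ 9.89204

R = 9.892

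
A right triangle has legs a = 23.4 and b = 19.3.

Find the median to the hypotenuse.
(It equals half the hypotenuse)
Hypotenuse c = √(a² + b²) = √(547.56 + 372.49) = √920.05 ≈ 30.3323
Median to hypotenuse = c/2 ≈ 30.3323/2 ≈ 15.1662

Median = 15.17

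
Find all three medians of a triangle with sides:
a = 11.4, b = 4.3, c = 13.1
Median formula: m_a = ½√(2b² + 2c² − a²) (and cyclically). a² = 129.96, b² = 18.49, c² = 171.61.
m_a = ½√(2·18.49 + 2·171.61 − 129.96) = ½√250.24 ≈ ½·15.819 ≈ 7.90949
m_b = ½√(2·129.96 + 2·171.61 − 18.49) = ½√584.65 ≈ ½·24.1795 ≈ 12.0898
m_c = ½√(2·129.96 + 2·18.49 − 171.61) = ½√125.29 ≈ ½·11.1933 ≈ 5.59665

m_a = 7.909, m_b = 12.09, m_c = 5.597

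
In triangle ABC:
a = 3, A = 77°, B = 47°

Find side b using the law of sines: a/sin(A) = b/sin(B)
a/sin(A) = b/sin(B)  ⇒  b = a·sin(B)/sin(A) = 3·sin(47°)/sin(77°)
sin(47°) ≈ 0.731354, sin(77°) ≈ 0.97437
b ≈ 3·0.731354/0.97437 ≈ 2.19406/0.97437 ≈ 2.25177

b = 2.252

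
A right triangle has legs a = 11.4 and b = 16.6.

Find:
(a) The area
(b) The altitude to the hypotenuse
(a) The legs are perpendicular, so Area = ½·a·b = ½·11.4·16.6 = ½·189.24 = 94.62
(b) Hypotenuse c = √(a² + b²) = √(129.96 + 275.56) = √405.52 ≈ 20.1375
    Area = ½·c·h_c  ⇒  h_c = 2·Area/c = 189.24/20.1375 ≈ 9.39738

Area = 94.62, h_c = 9.397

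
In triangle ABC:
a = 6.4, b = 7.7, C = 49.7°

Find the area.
Two sides and the included angle (SAS): A = ½·a·b·sin(C) = ½·6.4·7.7·sin(49.7°)
sin(49.7°) ≈ 0.762668
A ≈ ½·49.28·0.762668 = 24.64·0.762668 ≈ 18.7921

Area = 18.79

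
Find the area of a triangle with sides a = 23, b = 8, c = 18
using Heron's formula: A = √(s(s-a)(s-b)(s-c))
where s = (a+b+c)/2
s = (23 + 8 + 18)/2 = 49/2 = 24.5
s − a = 1.5, s − b = 16.5, s − c = 6.5
s(s−a)(s−b)(s−c) = 24.5·1.5·16.5·6.5 = 3941.4375
Area = √3941.4375 ≈ 62.7809

s = 24.5, Area = 62.78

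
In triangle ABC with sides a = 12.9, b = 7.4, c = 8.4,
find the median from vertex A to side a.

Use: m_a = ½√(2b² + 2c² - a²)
m_a = ½√(2·7.4² + 2·8.4² − 12.9²) = ½√(2·54.76 + 2·70.56 − 166.41) = ½√(109.52 + 141.12 − 166.41) = ½√84.23
√84.23 ≈ 9.17769, so m_a ≈ 4.58885

m_a = 4.589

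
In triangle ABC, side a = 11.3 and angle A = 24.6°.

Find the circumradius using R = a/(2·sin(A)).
R = a/(2·sin(A)) = 11.3/(2·sin(24.6°))
sin(24.6°) ≈ 0.416281
R ≈ 11.3/(2·0.416281) = 11.3/0.832562 ≈ 13.5726

R = 13.57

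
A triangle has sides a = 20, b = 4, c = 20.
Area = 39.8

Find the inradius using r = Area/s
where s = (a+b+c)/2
s = (20 + 4 + 20)/2 = 44/2 = 22
r = Area/s = 39.8/22 ≈ 1.80909

r = 1.809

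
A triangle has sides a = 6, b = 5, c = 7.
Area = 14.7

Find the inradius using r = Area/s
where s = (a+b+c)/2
s = (6 + 5 + 7)/2 = 18/2 = 9
r = Area/s = 14.7/9 ≈ 1.63333

r = 1.633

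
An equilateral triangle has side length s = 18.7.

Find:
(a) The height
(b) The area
(a) The height splits the triangle into two 30-60-90 halves: h = s·√3/2 = 18.7·1.73205/2 ≈ 32.3894/2 ≈ 16.1947
(b) Area = (√3/4)·s² = (√3/4)·18.7² = (√3/4)·349.69 ≈ 0.433013·349.69 ≈ 151.42

Height = 16.19, Area = 151.4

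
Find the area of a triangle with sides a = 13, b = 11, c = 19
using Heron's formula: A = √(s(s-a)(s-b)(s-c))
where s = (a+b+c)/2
s = (13 + 11 + 19)/2 = 43/2 = 21.5
s − a = 8.5, s − b = 10.5, s − c = 2.5
s(s−a)(s−b)(s−c) = 21.5·8.5·10.5·2.5 = 4797.1875
Area = √4797.1875 ≈ 69.2617

s = 21.5, Area = 69.26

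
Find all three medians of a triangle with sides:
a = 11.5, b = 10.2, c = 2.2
Median formula: m_a = ½√(2b² + 2c² − a²) (and cyclically). a² = 132.25, b² = 104.04, c² = 4.84.
m_a = ½√(2·104.04 + 2·4.84 − 132.25) = ½√85.51 ≈ ½·9.24716 ≈ 4.62358
m_b = ½√(2·132.25 + 2·4.84 − 104.04) = ½√170.14 ≈ ½·13.0438 ≈ 6.52189
m_c = ½√(2·132.25 + 2·104.04 − 4.84) = ½√467.74 ≈ ½·21.6273 ≈ 10.8136

m_a = 4.624, m_b = 6.522, m_c = 10.81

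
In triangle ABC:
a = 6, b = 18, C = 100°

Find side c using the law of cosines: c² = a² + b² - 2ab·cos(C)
c² = 6² + 18² − 2·6·18·cos(100°)
cos(100°) ≈ -0.173648
c² ≈ 36 + 324 − 216·(-0.173648) ≈ 360 + 37.508 ≈ 397.508
c ≈ √397.508 ≈ 19.9376

c = 19.94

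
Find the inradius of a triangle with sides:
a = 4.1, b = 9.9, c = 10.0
r = Area/s where s is the semi-perimeter.
s = (4.1 + 9.9 + 10.0)/2 = 24/2 = 12
Area = √(s(s−a)(s−b)(s−c)) = √(12·7.9·2.1·2) ≈ √398.16 ≈ 19.9539
r ≈ 19.9539/12 ≈ 1.66283

r = 1.663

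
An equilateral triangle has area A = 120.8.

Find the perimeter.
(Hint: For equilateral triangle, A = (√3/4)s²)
A = (√3/4)s²  ⇒  s² = 4A/√3 = 4·120.8/√3 = 483.2/1.73205 ≈ 278.976
s ≈ √278.976 ≈ 16.7026
Perimeter = 3s ≈ 3·16.7026 ≈ 50.1077

Perimeter = 50.11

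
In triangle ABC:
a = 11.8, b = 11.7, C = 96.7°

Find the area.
Two sides and the included angle (SAS): A = ½·a·b·sin(C) = ½·11.8·11.7·sin(96.7°)
sin(96.7°) ≈ 0.993171
A ≈ ½·138.06·0.993171 = 69.03·0.993171 ≈ 68.5586

Area = 68.56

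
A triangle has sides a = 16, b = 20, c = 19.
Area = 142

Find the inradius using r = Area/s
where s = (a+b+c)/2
s = (16 + 20 + 19)/2 = 55/2 = 27.5
r = Area/s = 142/27.5 ≈ 5.16364

r = 5.164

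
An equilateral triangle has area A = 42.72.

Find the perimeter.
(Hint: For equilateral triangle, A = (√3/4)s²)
A = (√3/4)s²  ⇒  s² = 4A/√3 = 4·42.72/√3 = 170.88/1.73205 ≈ 98.6576
s ≈ √98.6576 ≈ 9.93265
Perimeter = 3s ≈ 3·9.93265 ≈ 29.798

Perimeter = 29.8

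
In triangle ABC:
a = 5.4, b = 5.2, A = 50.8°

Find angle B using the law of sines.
a/sin(A) = b/sin(B)  ⇒  sin(B) = b·sin(A)/a = 5.2·sin(50.8°)/5.4
sin(50.8°) ≈ 0.774944
sin(B) ≈ 5.2·0.774944/5.4 ≈ 4.02971/5.4 ≈ 0.746243
B = arcsin(0.746243) ≈ 48.266°
(Since b ≤ a we need B ≤ A, so the obtuse alternative 180° − 48.266° ≈ 131.734° is rejected.)

B = 48.27°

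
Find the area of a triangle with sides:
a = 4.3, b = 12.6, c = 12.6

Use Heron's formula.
s = (4.3 + 12.6 + 12.6)/2 = 29.5/2 = 14.75
s − a = 10.45, s − b = 2.15, s − c = 2.15
s(s−a)(s−b)(s−c) = 14.75·10.45·2.15·2.15 ≈ 712.501
Area = √712.501 ≈ 26.6927

Area = 26.69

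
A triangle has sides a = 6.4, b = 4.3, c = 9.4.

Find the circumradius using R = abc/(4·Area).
First find the area with Heron's formula.
s = (6.4 + 4.3 + 9.4)/2 = 10.05
Area = √(s(s−a)(s−b)(s−c)) = √(10.05·3.65·5.75·0.65) ≈ √137.101 ≈ 11.709
abc = 6.4·4.3·9.4 = 258.688
R = abc/(4·Area) ≈ 258.688/(4·11.709) = 258.688/46.836 ≈ 5.52327

R = 5.523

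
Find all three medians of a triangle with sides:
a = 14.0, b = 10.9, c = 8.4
Median formula: m_a = ½√(2b² + 2c² − a²) (and cyclically). a² = 196, b² = 118.81, c² = 70.56.
m_a = ½√(2·118.81 + 2·70.56 − 196) = ½√182.74 ≈ ½·13.5181 ≈ 6.75907
m_b = ½√(2·196 + 2·70.56 − 118.81) = ½√414.31 ≈ ½·20.3546 ≈ 10.1773
m_c = ½√(2·196 + 2·118.81 − 70.56) = ½√559.06 ≈ ½·23.6444 ≈ 11.8222

m_a = 6.759, m_b = 10.18, m_c = 11.82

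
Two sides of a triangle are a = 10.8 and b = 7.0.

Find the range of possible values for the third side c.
Triangle inequality: |a − b| < c < a + b
|a − b| = |10.8 − 7.0| = 3.8
a + b = 10.8 + 7.0 = 17.8

3.8 < c < 17.8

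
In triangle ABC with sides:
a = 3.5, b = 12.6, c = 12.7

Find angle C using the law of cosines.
c² = a² + b² − 2ab·cos(C)  ⇒  cos(C) = (a² + b² − c²)/(2ab)
cos(C) = (3.5² + 12.6² − 12.7²)/(2·3.5·12.6) = (12.25 + 158.76 − 161.29)/88.2 = 9.72/88.2 ≈ 0.110204
C = arccos(0.110204) ≈ 83.6729°

C = 83.67°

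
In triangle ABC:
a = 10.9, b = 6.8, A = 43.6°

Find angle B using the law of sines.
a/sin(A) = b/sin(B)  ⇒  sin(B) = b·sin(A)/a = 6.8·sin(43.6°)/10.9
sin(43.6°) ≈ 0.68962
sin(B) ≈ 6.8·0.68962/10.9 ≈ 4.68941/10.9 ≈ 0.430221
B = arcsin(0.430221) ≈ 25.4816°
(Since b ≤ a we need B ≤ A, so the obtuse alternative 180° − 25.4816° ≈ 154.518° is rejected.)

B = 25.48°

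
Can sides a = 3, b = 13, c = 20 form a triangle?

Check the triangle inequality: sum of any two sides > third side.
a + b vs c: 3 + 13 = 16 ≤ 20  ✗
a + c vs b: 3 + 20 = 23 > 13  ✓
b + c vs a: 13 + 20 = 33 > 3  ✓

No: 3 + 13 = 16 is not > 20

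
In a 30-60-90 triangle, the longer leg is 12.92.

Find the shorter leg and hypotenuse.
In a 30-60-90 triangle the sides are in ratio 1 : √3 : 2, so short leg = long leg/√3 and hypotenuse = 2·(short leg).
Short leg = 12.92/√3 ≈ 12.92/1.73205 ≈ 7.45937
Hypotenuse = 2·7.45937 ≈ 14.9187

Short leg = 7.459, Hypotenuse = 14.92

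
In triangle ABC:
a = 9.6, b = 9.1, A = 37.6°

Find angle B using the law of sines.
a/sin(A) = b/sin(B)  ⇒  sin(B) = b·sin(A)/a = 9.1·sin(37.6°)/9.6
sin(37.6°) ≈ 0.610145
sin(B) ≈ 9.1·0.610145/9.6 ≈ 5.55232/9.6 ≈ 0.578367
B = arcsin(0.578367) ≈ 35.3358°
(Since b ≤ a we need B ≤ A, so the obtuse alternative 180° − 35.3358° ≈ 144.664° is rejected.)

B = 35.34°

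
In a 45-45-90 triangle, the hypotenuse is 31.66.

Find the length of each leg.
In a 45-45-90 triangle hypotenuse = leg·√2, so leg = hypotenuse/√2.
Leg = 31.66/√2 ≈ 31.66/1.41421 ≈ 22.387

Each leg = 22.39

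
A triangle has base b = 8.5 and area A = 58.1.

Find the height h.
A = ½·b·h  ⇒  h = 2A/b = 2·58.1/8.5 = 116.2/8.5 ≈ 13.6706

h = 13.67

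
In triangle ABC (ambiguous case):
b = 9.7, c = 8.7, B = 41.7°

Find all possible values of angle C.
b/sin(B) = c/sin(C)  ⇒  sin(C) = c·sin(B)/b = 8.7·sin(41.7°)/9.7
sin(41.7°) ≈ 0.66523
sin(C) ≈ 8.7·0.66523/9.7 ≈ 5.7875/9.7 ≈ 0.59665
Candidate 1: C₁ = arcsin(0.59665) ≈ 36.6303°  →  A = 180° − 41.7° − 36.6303° ≈ 101.67° > 0, valid
Candidate 2: C₂ = 180° − C₁ ≈ 143.37°  →  A = 180° − 41.7° − 143.37° ≈ -5.0697° ≤ 0, not a valid triangle

C = 36.63° (one solution)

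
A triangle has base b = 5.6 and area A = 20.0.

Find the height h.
A = ½·b·h  ⇒  h = 2A/b = 2·20.0/5.6 = 40/5.6 ≈ 7.14286

h = 7.143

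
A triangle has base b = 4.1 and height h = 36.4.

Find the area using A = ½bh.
A = ½·b·h = ½·4.1·36.4 = ½·149.24 = 74.62

Area = 74.62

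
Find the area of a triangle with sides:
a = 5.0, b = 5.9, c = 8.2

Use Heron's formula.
s = (5.0 + 5.9 + 8.2)/2 = 19.1/2 = 9.55
s − a = 4.55, s − b = 3.65, s − c = 1.35
s(s−a)(s−b)(s−c) = 9.55·4.55·3.65·1.35 ≈ 214.112
Area = √214.112 ≈ 14.6326

Area = 14.63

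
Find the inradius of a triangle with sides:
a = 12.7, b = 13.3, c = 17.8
r = Area/s where s is the semi-perimeter.
s = (12.7 + 13.3 + 17.8)/2 = 43.8/2 = 21.9
Area = √(s(s−a)(s−b)(s−c)) = √(21.9·9.2·8.6·4.1) ≈ √7104.18 ≈ 84.2863
r ≈ 84.2863/21.9 ≈ 3.84869

r = 3.849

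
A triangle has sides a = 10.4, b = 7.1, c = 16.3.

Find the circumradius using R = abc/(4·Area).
First find the area with Heron's formula.
s = (10.4 + 7.1 + 16.3)/2 = 16.9
Area = √(s(s−a)(s−b)(s−c)) = √(16.9·6.5·9.8·0.6) ≈ √645.918 ≈ 25.4149
abc = 10.4·7.1·16.3 = 1203.592
R = abc/(4·Area) ≈ 1203.592/(4·25.4149) = 1203.592/101.66 ≈ 11.8394

R = 11.84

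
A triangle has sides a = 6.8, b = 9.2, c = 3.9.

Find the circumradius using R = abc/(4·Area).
First find the area with Heron's formula.
s = (6.8 + 9.2 + 3.9)/2 = 9.95
Area = √(s(s−a)(s−b)(s−c)) = √(9.95·3.15·0.75·6.05) ≈ √142.217 ≈ 11.9255
abc = 6.8·9.2·3.9 = 243.984
R = abc/(4·Area) ≈ 243.984/(4·11.9255) = 243.984/47.7018 ≈ 5.11477

R = 5.115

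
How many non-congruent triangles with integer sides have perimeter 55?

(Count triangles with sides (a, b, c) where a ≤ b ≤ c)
Let a ≤ b ≤ c with a + b + c = 55. The only binding inequality is a + b > c, i.e. 55 − c > c, so c < 55/2; and c ≥ 55/3 since c is the largest side.
So 19 ≤ c ≤ 27. For each c, b runs from ⌈(55 − c)/2⌉ up to c (then a = 55 − b − c satisfies 1 ≤ a ≤ b automatically), giving c − ⌈(55 − c)/2⌉ + 1 choices.
Summing over c: 2 + 3 + 5 + 6 + 8 + 9 + 11 + 12 + 14 = 70
Check (closed form: nearest integer to p²/48 for even p, (p+3)²/48 for odd p): (55+3)²/48 = 58²/48 = 3364/48 ≈ 70.08 → 70

70 triangles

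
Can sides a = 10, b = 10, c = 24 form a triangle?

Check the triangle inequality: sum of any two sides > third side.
a + b vs c: 10 + 10 = 20 ≤ 24  ✗
a + c vs b: 10 + 24 = 34 > 10  ✓
b + c vs a: 10 + 24 = 34 > 10  ✓

No: 10 + 10 = 20 is not > 24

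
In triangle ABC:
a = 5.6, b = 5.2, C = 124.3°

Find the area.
Two sides and the included angle (SAS): A = ½·a·b·sin(C) = ½·5.6·5.2·sin(124.3°)
sin(124.3°) ≈ 0.826098
A ≈ ½·29.12·0.826098 = 14.56·0.826098 ≈ 12.028

Area = 12.03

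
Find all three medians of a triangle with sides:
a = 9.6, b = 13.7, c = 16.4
Median formula: m_a = ½√(2b² + 2c² − a²) (and cyclically). a² = 92.16, b² = 187.69, c² = 268.96.
m_a = ½√(2·187.69 + 2·268.96 − 92.16) = ½√821.14 ≈ ½·28.6555 ≈ 14.3278
m_b = ½√(2·92.16 + 2·268.96 − 187.69) = ½√534.55 ≈ ½·23.1203 ≈ 11.5602
m_c = ½√(2·92.16 + 2·187.69 − 268.96) = ½√290.74 ≈ ½·17.0511 ≈ 8.52555

m_a = 14.33, m_b = 11.56, m_c = 8.526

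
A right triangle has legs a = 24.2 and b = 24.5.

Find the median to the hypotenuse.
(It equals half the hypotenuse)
Hypotenuse c = √(a² + b²) = √(585.64 + 600.25) = √1185.89 ≈ 34.4368
Median to hypotenuse = c/2 ≈ 34.4368/2 ≈ 17.2184

Median = 17.22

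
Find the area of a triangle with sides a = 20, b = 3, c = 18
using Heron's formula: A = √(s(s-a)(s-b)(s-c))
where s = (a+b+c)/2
s = (20 + 3 + 18)/2 = 41/2 = 20.5
s − a = 0.5, s − b = 17.5, s − c = 2.5
s(s−a)(s−b)(s−c) = 20.5·0.5·17.5·2.5 = 448.4375
Area = √448.4375 ≈ 21.1763

s = 20.5, Area = 21.18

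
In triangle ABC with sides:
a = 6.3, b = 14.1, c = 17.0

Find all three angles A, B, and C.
Law of cosines for each angle (a² = 39.69, b² = 198.81, c² = 289):
cos(A) = (b² + c² − a²)/(2bc) = (198.81 + 289 − 39.69)/(2·14.1·17.0) = 448.12/479.4 ≈ 0.934752  ⇒  A ≈ 20.8119°
cos(B) = (a² + c² − b²)/(2ac) = (39.69 + 289 − 198.81)/(2·6.3·17.0) = 129.88/214.2 ≈ 0.606349  ⇒  B ≈ 52.674°
cos(C) = (a² + b² − c²)/(2ab) = (39.69 + 198.81 − 289)/(2·6.3·14.1) = -50.5/177.66 ≈ -0.284251  ⇒  C ≈ 106.514°
Check: A + B + C ≈ 180°

A = 20.81°, B = 52.67°, C = 106.5°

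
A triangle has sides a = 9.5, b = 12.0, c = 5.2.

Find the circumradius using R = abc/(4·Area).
First find the area with Heron's formula.
s = (9.5 + 12.0 + 5.2)/2 = 13.35
Area = √(s(s−a)(s−b)(s−c)) = √(13.35·3.85·1.35·8.15) ≈ √565.501 ≈ 23.7803
abc = 9.5·12.0·5.2 = 592.8
R = abc/(4·Area) ≈ 592.8/(4·23.7803) = 592.8/95.1211 ≈ 6.23206

R = 6.232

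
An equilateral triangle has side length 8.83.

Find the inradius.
r = Area/s with s the semi-perimeter.
Area = (√3/4)·8.83² = (√3/4)·77.9689 ≈ 0.433013·77.9689 ≈ 33.7615
s = 3·8.83/2 = 13.245
r ≈ 33.7615/13.245 ≈ 2.549
(Equivalently r = side/(2√3) = 8.83/3.4641 ≈ 2.549.)

r = 2.549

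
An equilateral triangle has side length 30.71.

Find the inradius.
r = Area/s with s the semi-perimeter.
Area = (√3/4)·30.71² = (√3/4)·943.1041 ≈ 0.433013·943.1041 ≈ 408.376
s = 3·30.71/2 = 46.065
r ≈ 408.376/46.065 ≈ 8.86521
(Equivalently r = side/(2√3) = 30.71/3.4641 ≈ 8.86521.)

r = 8.865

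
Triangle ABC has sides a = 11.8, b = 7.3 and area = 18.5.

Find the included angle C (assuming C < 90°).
Area = ½·a·b·sin(C)  ⇒  sin(C) = 2·Area/(a·b) = 2·18.5/(11.8·7.3) = 37/86.14 ≈ 0.429533
C = arcsin(0.429533) ≈ 25.4379° (taking the acute solution since C < 90°)

C = 25.44°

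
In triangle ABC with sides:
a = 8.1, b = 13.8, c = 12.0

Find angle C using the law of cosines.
c² = a² + b² − 2ab·cos(C)  ⇒  cos(C) = (a² + b² − c²)/(2ab)
cos(C) = (8.1² + 13.8² − 12.0²)/(2·8.1·13.8) = (65.61 + 190.44 − 144)/223.56 = 112.05/223.56 ≈ 0.501208
C = arccos(0.501208) ≈ 59.9201°

C = 59.92°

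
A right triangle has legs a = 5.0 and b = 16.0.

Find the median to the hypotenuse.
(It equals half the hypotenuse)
Hypotenuse c = √(a² + b²) = √(25 + 256) = √281 ≈ 16.7631
Median to hypotenuse = c/2 ≈ 16.7631/2 ≈ 8.38153

Median = 8.382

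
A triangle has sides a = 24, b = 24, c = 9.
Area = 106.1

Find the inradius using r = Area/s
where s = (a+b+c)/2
s = (24 + 24 + 9)/2 = 57/2 = 28.5
r = Area/s = 106.1/28.5 ≈ 3.72281

r = 3.723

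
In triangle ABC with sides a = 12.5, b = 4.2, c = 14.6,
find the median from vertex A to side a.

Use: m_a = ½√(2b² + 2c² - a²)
m_a = ½√(2·4.2² + 2·14.6² − 12.5²) = ½√(2·17.64 + 2·213.16 − 156.25) = ½√(35.28 + 426.32 − 156.25) = ½√305.35
√305.35 ≈ 17.4743, so m_a ≈ 8.73713

m_a = 8.737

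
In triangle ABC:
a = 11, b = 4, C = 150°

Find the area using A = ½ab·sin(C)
A = ½·a·b·sin(C) = ½·11·4·sin(150°)
sin(150°) ≈ 0.5
A ≈ ½·44·0.5 = 22·0.5 ≈ 11

Area = 11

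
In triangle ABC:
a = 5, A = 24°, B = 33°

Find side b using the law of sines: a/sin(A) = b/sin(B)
a/sin(A) = b/sin(B)  ⇒  b = a·sin(B)/sin(A) = 5·sin(33°)/sin(24°)
sin(33°) ≈ 0.544639, sin(24°) ≈ 0.406737
b ≈ 5·0.544639/0.406737 ≈ 2.7232/0.406737 ≈ 6.69523

b = 6.695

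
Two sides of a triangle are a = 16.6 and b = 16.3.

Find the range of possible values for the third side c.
Triangle inequality: |a − b| < c < a + b
|a − b| = |16.6 − 16.3| = 0.3
a + b = 16.6 + 16.3 = 32.9

0.3 < c < 32.9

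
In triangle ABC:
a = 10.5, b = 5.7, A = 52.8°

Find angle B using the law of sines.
a/sin(A) = b/sin(B)  ⇒  sin(B) = b·sin(A)/a = 5.7·sin(52.8°)/10.5
sin(52.8°) ≈ 0.79653
sin(B) ≈ 5.7·0.79653/10.5 ≈ 4.54022/10.5 ≈ 0.432402
B = arcsin(0.432402) ≈ 25.6201°
(Since b ≤ a we need B ≤ A, so the obtuse alternative 180° − 25.6201° ≈ 154.38° is rejected.)

B = 25.62°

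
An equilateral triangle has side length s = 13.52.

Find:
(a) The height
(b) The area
(a) The height splits the triangle into two 30-60-90 halves: h = s·√3/2 = 13.52·1.73205/2 ≈ 23.4173/2 ≈ 11.7087
(b) Area = (√3/4)·s² = (√3/4)·13.52² = (√3/4)·182.7904 ≈ 0.433013·182.7904 ≈ 79.1506

Height = 11.71, Area = 79.15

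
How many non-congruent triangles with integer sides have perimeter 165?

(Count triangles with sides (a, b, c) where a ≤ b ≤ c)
Let a ≤ b ≤ c with a + b + c = 165. The only binding inequality is a + b > c, i.e. 165 − c > c, so c < 165/2; and c ≥ 165/3 since c is the largest side.
So 55 ≤ c ≤ 82. For each c, b runs from ⌈(165 − c)/2⌉ up to c (then a = 165 − b − c satisfies 1 ≤ a ≤ b automatically), giving c − ⌈(165 − c)/2⌉ + 1 choices.
Summing over c: 1 + 2 + 4 + 5 + … + 40 + 41  (28 terms, c = 55, …, 82) = 588
Check (closed form: nearest integer to p²/48 for even p, (p+3)²/48 for odd p): (165+3)²/48 = 168²/48 = 28224/48 ≈ 588.00 → 588

588 triangles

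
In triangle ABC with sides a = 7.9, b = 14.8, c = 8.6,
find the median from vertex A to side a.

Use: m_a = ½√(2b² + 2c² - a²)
m_a = ½√(2·14.8² + 2·8.6² − 7.9²) = ½√(2·219.04 + 2·73.96 − 62.41) = ½√(438.08 + 147.92 − 62.41) = ½√523.59
√523.59 ≈ 22.8821, so m_a ≈ 11.441

m_a = 11.44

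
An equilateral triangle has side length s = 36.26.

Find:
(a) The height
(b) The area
(a) The height splits the triangle into two 30-60-90 halves: h = s·√3/2 = 36.26·1.73205/2 ≈ 62.8042/2 ≈ 31.4021
(b) Area = (√3/4)·s² = (√3/4)·36.26² = (√3/4)·1314.7876 ≈ 0.433013·1314.7876 ≈ 569.32

Height = 31.4, Area = 569.3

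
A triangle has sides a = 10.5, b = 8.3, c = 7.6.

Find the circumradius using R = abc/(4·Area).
First find the area with Heron's formula.
s = (10.5 + 8.3 + 7.6)/2 = 13.2
Area = √(s(s−a)(s−b)(s−c)) = √(13.2·2.7·4.9·5.6) ≈ √977.962 ≈ 31.2724
abc = 10.5·8.3·7.6 = 662.34
R = abc/(4·Area) ≈ 662.34/(4·31.2724) = 662.34/125.09 ≈ 5.29493

R = 5.295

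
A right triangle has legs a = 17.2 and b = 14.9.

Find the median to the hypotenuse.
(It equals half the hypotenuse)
Hypotenuse c = √(a² + b²) = √(295.84 + 222.01) = √517.85 ≈ 22.7563
Median to hypotenuse = c/2 ≈ 22.7563/2 ≈ 11.3782

Median = 11.38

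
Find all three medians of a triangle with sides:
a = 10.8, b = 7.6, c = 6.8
Median formula: m_a = ½√(2b² + 2c² − a²) (and cyclically). a² = 116.64, b² = 57.76, c² = 46.24.
m_a = ½√(2·57.76 + 2·46.24 − 116.64) = ½√91.36 ≈ ½·9.55824 ≈ 4.77912
m_b = ½√(2·116.64 + 2·46.24 − 57.76) = ½√268 ≈ ½·16.3707 ≈ 8.18535
m_c = ½√(2·116.64 + 2·57.76 − 46.24) = ½√302.56 ≈ ½·17.3943 ≈ 8.69713

m_a = 4.779, m_b = 8.185, m_c = 8.697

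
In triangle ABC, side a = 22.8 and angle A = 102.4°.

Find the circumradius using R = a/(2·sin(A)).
R = a/(2·sin(A)) = 22.8/(2·sin(102.4°))
sin(102.4°) ≈ 0.976672
R ≈ 22.8/(2·0.976672) = 22.8/1.95334 ≈ 11.6723

R = 11.67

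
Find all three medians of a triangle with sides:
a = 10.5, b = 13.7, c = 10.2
Median formula: m_a = ½√(2b² + 2c² − a²) (and cyclically). a² = 110.25, b² = 187.69, c² = 104.04.
m_a = ½√(2·187.69 + 2·104.04 − 110.25) = ½√473.21 ≈ ½·21.7534 ≈ 10.8767
m_b = ½√(2·110.25 + 2·104.04 − 187.69) = ½√240.89 ≈ ½·15.5206 ≈ 7.76032
m_c = ½√(2·110.25 + 2·187.69 − 104.04) = ½√491.84 ≈ ½·22.1775 ≈ 11.0887

m_a = 10.88, m_b = 7.76, m_c = 11.09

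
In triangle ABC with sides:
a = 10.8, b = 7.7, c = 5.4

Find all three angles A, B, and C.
Law of cosines for each angle (a² = 116.64, b² = 59.29, c² = 29.16):
cos(A) = (b² + c² − a²)/(2bc) = (59.29 + 29.16 − 116.64)/(2·7.7·5.4) = -28.19/83.16 ≈ -0.338985  ⇒  A ≈ 109.815°
cos(B) = (a² + c² − b²)/(2ac) = (116.64 + 29.16 − 59.29)/(2·10.8·5.4) = 86.51/116.64 ≈ 0.741684  ⇒  B ≈ 42.125°
cos(C) = (a² + b² − c²)/(2ab) = (116.64 + 59.29 − 29.16)/(2·10.8·7.7) = 146.77/166.32 ≈ 0.882456  ⇒  C ≈ 28.06°
Check: A + B + C ≈ 180°

A = 109.8°, B = 42.12°, C = 28.06°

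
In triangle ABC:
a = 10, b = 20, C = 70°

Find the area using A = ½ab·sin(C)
A = ½·a·b·sin(C) = ½·10·20·sin(70°)
sin(70°) ≈ 0.939693
A ≈ ½·200·0.939693 = 100·0.939693 ≈ 93.9693

Area = 93.97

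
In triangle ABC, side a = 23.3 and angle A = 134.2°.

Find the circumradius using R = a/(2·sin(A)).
R = a/(2·sin(A)) = 23.3/(2·sin(134.2°))
sin(134.2°) ≈ 0.716911
R ≈ 23.3/(2·0.716911) = 23.3/1.43382 ≈ 16.2503

R = 16.25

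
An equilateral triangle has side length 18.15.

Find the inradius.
r = Area/s with s the semi-perimeter.
Area = (√3/4)·18.15² = (√3/4)·329.4225 ≈ 0.433013·329.4225 ≈ 142.644
s = 3·18.15/2 = 27.225
r ≈ 142.644/27.225 ≈ 5.23945
(Equivalently r = side/(2√3) = 18.15/3.4641 ≈ 5.23945.)

r = 5.239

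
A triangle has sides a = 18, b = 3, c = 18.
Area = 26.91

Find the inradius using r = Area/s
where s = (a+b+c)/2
s = (18 + 3 + 18)/2 = 39/2 = 19.5
r = Area/s = 26.91/19.5 ≈ 1.38

r = 1.38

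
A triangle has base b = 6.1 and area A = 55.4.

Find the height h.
A = ½·b·h  ⇒  h = 2A/b = 2·55.4/6.1 = 110.8/6.1 ≈ 18.1639

h = 18.16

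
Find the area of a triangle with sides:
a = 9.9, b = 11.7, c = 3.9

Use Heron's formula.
s = (9.9 + 11.7 + 3.9)/2 = 25.5/2 = 12.75
s − a = 2.85, s − b = 1.05, s − c = 8.85
s(s−a)(s−b)(s−c) = 12.75·2.85·1.05·8.85 ≈ 337.666
Area = √337.666 ≈ 18.3757

Area = 18.38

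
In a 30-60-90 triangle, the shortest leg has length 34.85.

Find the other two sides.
In a 30-60-90 triangle the sides are in ratio 1 : √3 : 2 (short leg : long leg : hypotenuse).
Long leg = 34.85·√3 ≈ 34.85·1.73205 ≈ 60.362
Hypotenuse = 2·34.85 = 69.7

Long leg = 34.85√3 = 60.36, Hypotenuse = 69.7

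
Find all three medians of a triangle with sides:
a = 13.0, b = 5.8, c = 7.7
Median formula: m_a = ½√(2b² + 2c² − a²) (and cyclically). a² = 169, b² = 33.64, c² = 59.29.
m_a = ½√(2·33.64 + 2·59.29 − 169) = ½√16.86 ≈ ½·4.10609 ≈ 2.05305
m_b = ½√(2·169 + 2·59.29 − 33.64) = ½√422.94 ≈ ½·20.5655 ≈ 10.2828
m_c = ½√(2·169 + 2·33.64 − 59.29) = ½√345.99 ≈ ½·18.6008 ≈ 9.3004

m_a = 2.053, m_b = 10.28, m_c = 9.3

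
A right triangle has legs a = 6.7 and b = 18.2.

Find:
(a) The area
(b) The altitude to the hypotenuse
(a) The legs are perpendicular, so Area = ½·a·b = ½·6.7·18.2 = ½·121.94 = 60.97
(b) Hypotenuse c = √(a² + b²) = √(44.89 + 331.24) = √376.13 ≈ 19.3941
    Area = ½·c·h_c  ⇒  h_c = 2·Area/c = 121.94/19.3941 ≈ 6.28749

Area = 60.97, h_c = 6.287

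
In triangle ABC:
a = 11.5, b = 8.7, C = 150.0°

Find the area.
Two sides and the included angle (SAS): A = ½·a·b·sin(C) = ½·11.5·8.7·sin(150.0°)
sin(150.0°) ≈ 0.5
A ≈ ½·100.05·0.5 = 50.025·0.5 ≈ 25.0125

Area = 25.01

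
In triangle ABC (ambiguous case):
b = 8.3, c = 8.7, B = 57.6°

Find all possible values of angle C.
b/sin(B) = c/sin(C)  ⇒  sin(C) = c·sin(B)/b = 8.7·sin(57.6°)/8.3
sin(57.6°) ≈ 0.844328
sin(C) ≈ 8.7·0.844328/8.3 ≈ 7.34565/8.3 ≈ 0.885018
Candidate 1: C₁ = arcsin(0.885018) ≈ 62.2538°  →  A = 180° − 57.6° − 62.2538° ≈ 60.1462° > 0, valid
Candidate 2: C₂ = 180° − C₁ ≈ 117.746°  →  A = 180° − 57.6° − 117.746° ≈ 4.65379° > 0, valid

C = 62.25° or C = 117.7° (two solutions)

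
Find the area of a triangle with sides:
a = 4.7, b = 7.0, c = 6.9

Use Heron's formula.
s = (4.7 + 7.0 + 6.9)/2 = 18.6/2 = 9.3
s − a = 4.6, s − b = 2.3, s − c = 2.4
s(s−a)(s−b)(s−c) = 9.3·4.6·2.3·2.4 ≈ 236.146
Area = √236.146 ≈ 15.367

Area = 15.37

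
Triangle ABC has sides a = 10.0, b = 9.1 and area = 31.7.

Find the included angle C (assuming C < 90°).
Area = ½·a·b·sin(C)  ⇒  sin(C) = 2·Area/(a·b) = 2·31.7/(10.0·9.1) = 63.4/91 ≈ 0.696703
C = arcsin(0.696703) ≈ 44.1631° (taking the acute solution since C < 90°)

C = 44.16°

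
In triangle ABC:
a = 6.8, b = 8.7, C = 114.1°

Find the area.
Two sides and the included angle (SAS): A = ½·a·b·sin(C) = ½·6.8·8.7·sin(114.1°)
sin(114.1°) ≈ 0.912834
A ≈ ½·59.16·0.912834 = 29.58·0.912834 ≈ 27.0016

Area = 27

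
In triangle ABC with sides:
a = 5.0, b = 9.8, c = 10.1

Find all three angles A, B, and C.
Law of cosines for each angle (a² = 25, b² = 96.04, c² = 102.01):
cos(A) = (b² + c² − a²)/(2bc) = (96.04 + 102.01 − 25)/(2·9.8·10.1) = 173.05/197.96 ≈ 0.874166  ⇒  A ≈ 29.0535°
cos(B) = (a² + c² − b²)/(2ac) = (25 + 102.01 − 96.04)/(2·5.0·10.1) = 30.97/101 ≈ 0.306634  ⇒  B ≈ 72.1435°
cos(C) = (a² + b² − c²)/(2ab) = (25 + 96.04 − 102.01)/(2·5.0·9.8) = 19.03/98 ≈ 0.194184  ⇒  C ≈ 78.803°
Check: A + B + C ≈ 180°

A = 29.05°, B = 72.14°, C = 78.8°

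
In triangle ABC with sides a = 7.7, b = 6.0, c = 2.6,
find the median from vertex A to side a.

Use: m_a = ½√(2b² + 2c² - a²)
m_a = ½√(2·6.0² + 2·2.6² − 7.7²) = ½√(2·36 + 2·6.76 − 59.29) = ½√(72 + 13.52 − 59.29) = ½√26.23
√26.23 ≈ 5.12152, so m_a ≈ 2.56076

m_a = 2.561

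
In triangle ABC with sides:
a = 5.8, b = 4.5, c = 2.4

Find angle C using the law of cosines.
c² = a² + b² − 2ab·cos(C)  ⇒  cos(C) = (a² + b² − c²)/(2ab)
cos(C) = (5.8² + 4.5² − 2.4²)/(2·5.8·4.5) = (33.64 + 20.25 − 5.76)/52.2 = 48.13/52.2 ≈ 0.922031
C = arccos(0.922031) ≈ 22.7752°

C = 22.78°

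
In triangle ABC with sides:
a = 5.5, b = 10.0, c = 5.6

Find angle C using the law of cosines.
c² = a² + b² − 2ab·cos(C)  ⇒  cos(C) = (a² + b² − c²)/(2ab)
cos(C) = (5.5² + 10.0² − 5.6²)/(2·5.5·10.0) = (30.25 + 100 − 31.36)/110 = 98.89/110 ≈ 0.899
C = arccos(0.899) ≈ 25.9731°

C = 25.97°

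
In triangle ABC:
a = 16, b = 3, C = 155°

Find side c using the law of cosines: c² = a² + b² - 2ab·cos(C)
c² = 16² + 3² − 2·16·3·cos(155°)
cos(155°) ≈ -0.906308
c² ≈ 256 + 9 − 96·(-0.906308) ≈ 265 + 87.0055 ≈ 352.006
c ≈ √352.006 ≈ 18.7618

c = 18.76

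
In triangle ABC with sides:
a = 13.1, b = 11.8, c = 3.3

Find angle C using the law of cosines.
c² = a² + b² − 2ab·cos(C)  ⇒  cos(C) = (a² + b² − c²)/(2ab)
cos(C) = (13.1² + 11.8² − 3.3²)/(2·13.1·11.8) = (171.61 + 139.24 − 10.89)/309.16 = 299.96/309.16 ≈ 0.970242
C = arccos(0.970242) ≈ 14.0127°

C = 14.01°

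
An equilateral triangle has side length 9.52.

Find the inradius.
r = Area/s with s the semi-perimeter.
Area = (√3/4)·9.52² = (√3/4)·90.6304 ≈ 0.433013·90.6304 ≈ 39.2441
s = 3·9.52/2 = 14.28
r ≈ 39.2441/14.28 ≈ 2.74819
(Equivalently r = side/(2√3) = 9.52/3.4641 ≈ 2.74819.)

r = 2.748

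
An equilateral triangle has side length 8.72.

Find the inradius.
r = Area/s with s the semi-perimeter.
Area = (√3/4)·8.72² = (√3/4)·76.0384 ≈ 0.433013·76.0384 ≈ 32.9256
s = 3·8.72/2 = 13.08
r ≈ 32.9256/13.08 ≈ 2.51725
(Equivalently r = side/(2√3) = 8.72/3.4641 ≈ 2.51725.)

r = 2.517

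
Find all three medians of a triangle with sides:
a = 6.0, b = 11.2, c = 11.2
Median formula: m_a = ½√(2b² + 2c² − a²) (and cyclically). a² = 36, b² = 125.44, c² = 125.44.
m_a = ½√(2·125.44 + 2·125.44 − 36) = ½√465.76 ≈ ½·21.5815 ≈ 10.7907
m_b = ½√(2·36 + 2·125.44 − 125.44) = ½√197.44 ≈ ½·14.0513 ≈ 7.02567
m_c = ½√(2·36 + 2·125.44 − 125.44) = ½√197.44 ≈ ½·14.0513 ≈ 7.02567

m_a = 10.79, m_b = 7.026, m_c = 7.026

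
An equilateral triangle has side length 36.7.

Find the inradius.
r = Area/s with s the semi-perimeter.
Area = (√3/4)·36.7² = (√3/4)·1346.89 ≈ 0.433013·1346.89 ≈ 583.22
s = 3·36.7/2 = 55.05
r ≈ 583.22/55.05 ≈ 10.5944
(Equivalently r = side/(2√3) = 36.7/3.4641 ≈ 10.5944.)

r = 10.59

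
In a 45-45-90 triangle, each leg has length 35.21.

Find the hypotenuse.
In a 45-45-90 triangle the sides are in ratio 1 : 1 : √2, so hypotenuse = leg·√2.
Hypotenuse = 35.21·√2 ≈ 35.21·1.41421 ≈ 49.7945

Hypotenuse = 35.21√2 = 49.79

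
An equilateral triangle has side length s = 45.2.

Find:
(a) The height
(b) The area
(a) The height splits the triangle into two 30-60-90 halves: h = s·√3/2 = 45.2·1.73205/2 ≈ 78.2887/2 ≈ 39.1443
(b) Area = (√3/4)·s² = (√3/4)·45.2² = (√3/4)·2043.04 ≈ 0.433013·2043.04 ≈ 884.662

Height = 39.14, Area = 884.7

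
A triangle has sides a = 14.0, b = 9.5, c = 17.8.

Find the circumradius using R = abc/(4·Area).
First find the area with Heron's formula.
s = (14.0 + 9.5 + 17.8)/2 = 20.65
Area = √(s(s−a)(s−b)(s−c)) = √(20.65·6.65·11.15·2.85) ≈ √4363.77 ≈ 66.0588
abc = 14.0·9.5·17.8 = 2367.4
R = abc/(4·Area) ≈ 2367.4/(4·66.0588) = 2367.4/264.235 ≈ 8.95944

R = 8.959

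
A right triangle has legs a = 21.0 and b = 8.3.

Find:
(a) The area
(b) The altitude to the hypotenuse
(a) The legs are perpendicular, so Area = ½·a·b = ½·21.0·8.3 = ½·174.3 = 87.15
(b) Hypotenuse c = √(a² + b²) = √(441 + 68.89) = √509.89 ≈ 22.5807
    Area = ½·c·h_c  ⇒  h_c = 2·Area/c = 174.3/22.5807 ≈ 7.71897

Area = 87.15, h_c = 7.719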